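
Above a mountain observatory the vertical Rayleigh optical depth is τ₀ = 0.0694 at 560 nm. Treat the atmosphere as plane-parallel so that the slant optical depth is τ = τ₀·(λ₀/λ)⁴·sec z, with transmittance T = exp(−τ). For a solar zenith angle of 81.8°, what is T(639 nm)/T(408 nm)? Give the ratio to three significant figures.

4.22

Airmass: sec 81.8° = 7.0112.
τ(639 nm) = 0.0694 × (560/639)⁴ × 7.0112 = 0.0694 × 0.5899 × 7.0112 = 0.2870.
τ(408 nm) = 0.0694 × (560/408)⁴ × 7.0112 = 0.0694 × 3.5490 × 7.0112 = 1.7269.
T(639)/T(408) = exp(τ_B − τ_A) = exp(1.4399) = 4.2202.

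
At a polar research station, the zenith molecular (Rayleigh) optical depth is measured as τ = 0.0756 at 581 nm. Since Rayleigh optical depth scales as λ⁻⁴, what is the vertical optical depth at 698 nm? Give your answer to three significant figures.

τ(698 nm) = τ(581 nm) × (581/698)⁴ = 0.0756 × (0.8324)⁴ = 0.0756 × 0.4800 = 0.0363.

0.0363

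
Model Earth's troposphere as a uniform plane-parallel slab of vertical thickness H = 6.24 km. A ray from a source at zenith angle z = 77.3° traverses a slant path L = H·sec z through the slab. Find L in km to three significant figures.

28.4 km

sec z = 1/cos 77.3° = 4.5486.
L = 6.24 × 4.5486 = 28.383 km.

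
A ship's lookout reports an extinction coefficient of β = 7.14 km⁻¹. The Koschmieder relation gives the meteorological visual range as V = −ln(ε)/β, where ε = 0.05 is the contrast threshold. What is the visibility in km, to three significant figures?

V = −ln(0.05) / 7.14 = 2.996 / 7.14 = 0.4196 km.

0.420 km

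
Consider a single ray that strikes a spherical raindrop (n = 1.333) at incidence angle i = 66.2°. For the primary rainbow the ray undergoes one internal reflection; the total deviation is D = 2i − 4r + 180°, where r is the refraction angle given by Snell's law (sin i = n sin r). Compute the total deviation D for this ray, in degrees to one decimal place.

139.0°

sin r = sin 66.2° / 1.333 = 0.9150/1.333 = 0.6864; r = 43.35°.
D = 2·66.2° − 4·43.35° + 180° = 132.40° − 173.38° + 180° = 139.02°.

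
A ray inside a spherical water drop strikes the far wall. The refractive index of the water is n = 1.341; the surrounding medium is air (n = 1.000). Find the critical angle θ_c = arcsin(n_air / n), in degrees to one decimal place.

sin θ_c = n_air / n = 1.000 / 1.341 = 0.7457.
θ_c = arcsin(0.7457) = 48.22°.

48.2°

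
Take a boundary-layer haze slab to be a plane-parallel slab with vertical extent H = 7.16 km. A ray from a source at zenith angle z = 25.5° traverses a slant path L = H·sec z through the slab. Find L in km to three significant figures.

sec z = 1/cos 25.5° = 1.1079.
L = 7.16 × 1.1079 = 7.933 km.

7.93 km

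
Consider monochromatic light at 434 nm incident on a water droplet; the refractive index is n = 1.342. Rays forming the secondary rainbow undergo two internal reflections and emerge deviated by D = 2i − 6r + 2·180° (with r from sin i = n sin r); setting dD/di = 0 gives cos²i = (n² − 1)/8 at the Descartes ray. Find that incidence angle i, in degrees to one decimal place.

cos²i = (1.342² − 1)/8 = (1.80096 − 1)/8 = 0.10012.
cos i = 0.31642, so i = 71.554°.

71.6°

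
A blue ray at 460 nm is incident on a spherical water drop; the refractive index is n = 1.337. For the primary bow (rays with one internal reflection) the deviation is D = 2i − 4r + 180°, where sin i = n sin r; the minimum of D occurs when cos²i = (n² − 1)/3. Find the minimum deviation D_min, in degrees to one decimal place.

138.5°

cos²i = (1.78757 − 1)/3 = 0.26252; i = arccos(0.51237) = 59.178°.
sin r = sin 59.178°/1.337 = 0.64231; r = 39.964°.
D_min = 2·59.178° − 4·39.964° + 180° = 138.500°.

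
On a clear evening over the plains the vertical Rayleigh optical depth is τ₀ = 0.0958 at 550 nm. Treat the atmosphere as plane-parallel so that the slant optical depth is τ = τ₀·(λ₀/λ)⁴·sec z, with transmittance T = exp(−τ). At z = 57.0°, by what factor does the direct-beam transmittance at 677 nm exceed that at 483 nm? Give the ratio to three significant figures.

1.24

Airmass: sec 57.0° = 1.8361.
τ(677 nm) = 0.0958 × (550/677)⁴ × 1.8361 = 0.0958 × 0.4356 × 1.8361 = 0.0766.
τ(483 nm) = 0.0958 × (550/483)⁴ × 1.8361 = 0.0958 × 1.6814 × 1.8361 = 0.2957.
T(677)/T(483) = exp(τ_B − τ_A) = exp(0.2191) = 1.2450.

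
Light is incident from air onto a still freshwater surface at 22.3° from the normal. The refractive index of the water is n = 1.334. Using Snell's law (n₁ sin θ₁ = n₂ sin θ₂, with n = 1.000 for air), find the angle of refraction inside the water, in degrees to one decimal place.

Snell: sin θ_r = sin θ_i / n = sin 22.3° / 1.334 = 0.3795 / 1.334 = 0.2844.
θ_r = arcsin(0.2844) = 16.53°.

16.5°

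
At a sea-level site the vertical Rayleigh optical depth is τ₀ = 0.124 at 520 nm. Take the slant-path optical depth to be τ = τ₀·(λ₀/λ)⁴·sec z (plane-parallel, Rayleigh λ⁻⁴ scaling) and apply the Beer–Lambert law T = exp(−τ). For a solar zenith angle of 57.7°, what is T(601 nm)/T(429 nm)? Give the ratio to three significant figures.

1.45

Airmass: sec 57.7° = 1.8714.
τ(601 nm) = 0.124 × (520/601)⁴ × 1.8714 = 0.124 × 0.5604 × 1.8714 = 0.1300.
τ(429 nm) = 0.124 × (520/429)⁴ × 1.8714 = 0.124 × 2.1587 × 1.8714 = 0.5009.
T(601)/T(429) = exp(τ_B − τ_A) = exp(0.3709) = 1.4490.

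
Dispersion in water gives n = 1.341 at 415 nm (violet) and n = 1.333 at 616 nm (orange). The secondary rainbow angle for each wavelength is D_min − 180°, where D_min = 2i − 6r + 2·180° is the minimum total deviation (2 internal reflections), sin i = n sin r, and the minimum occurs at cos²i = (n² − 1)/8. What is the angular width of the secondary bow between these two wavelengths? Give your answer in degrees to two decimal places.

2.08°

At 415 nm (n = 1.341): cos²i = 0.09979 → i = 71.586°, r = 45.034°, D_min = 232.966°, rainbow angle = 52.966°.
At 616 nm (n = 1.333): cos²i = 0.09711 → i = 71.843°, r = 45.466°, D_min = 230.891°, rainbow angle = 50.891°.
Angular width = |52.966° − 50.891°| = 2.075°.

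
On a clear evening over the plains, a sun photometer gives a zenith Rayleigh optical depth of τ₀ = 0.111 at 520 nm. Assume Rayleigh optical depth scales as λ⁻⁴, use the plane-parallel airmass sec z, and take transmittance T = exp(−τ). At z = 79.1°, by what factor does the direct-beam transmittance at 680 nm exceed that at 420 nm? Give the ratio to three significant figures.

3.25

Airmass: sec 79.1° = 5.2883.
τ(680 nm) = 0.111 × (520/680)⁴ × 5.2883 = 0.111 × 0.3420 × 5.2883 = 0.2007.
τ(420 nm) = 0.111 × (520/420)⁴ × 5.2883 = 0.111 × 2.3497 × 5.2883 = 1.3793.
T(680)/T(420) = exp(τ_B − τ_A) = exp(1.1786) = 3.2497.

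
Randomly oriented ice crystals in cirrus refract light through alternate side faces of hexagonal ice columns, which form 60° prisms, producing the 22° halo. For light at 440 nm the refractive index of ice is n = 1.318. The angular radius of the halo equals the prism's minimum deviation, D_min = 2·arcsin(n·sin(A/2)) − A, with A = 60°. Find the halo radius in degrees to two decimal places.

n·sin(A/2) = 1.318 × sin 30° = 1.318 × 0.5000 = 0.6590.
D_min = 2·arcsin(0.6590) − 60° = 2 × 41.224° − 60° = 22.447°.

22.45°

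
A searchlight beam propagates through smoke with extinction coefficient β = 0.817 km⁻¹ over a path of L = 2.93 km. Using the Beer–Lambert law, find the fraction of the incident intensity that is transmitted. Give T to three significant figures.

τ = β·L = 0.817 × 2.93 = 2.3938.
T = exp(−2.3938) = 0.0913.

0.0913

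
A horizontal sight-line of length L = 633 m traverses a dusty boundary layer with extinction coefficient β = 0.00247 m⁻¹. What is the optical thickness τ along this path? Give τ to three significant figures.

1.56

τ = β·L = 0.00247 × 633 = 1.5635.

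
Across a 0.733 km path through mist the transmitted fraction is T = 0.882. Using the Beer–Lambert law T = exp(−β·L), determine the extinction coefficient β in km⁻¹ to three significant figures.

Beer–Lambert: T = exp(−βL) ⇒ β = −ln(T)/L = −ln(0.882)/0.733 = 0.1256/0.733 = 0.1713 km⁻¹.

0.171 km⁻¹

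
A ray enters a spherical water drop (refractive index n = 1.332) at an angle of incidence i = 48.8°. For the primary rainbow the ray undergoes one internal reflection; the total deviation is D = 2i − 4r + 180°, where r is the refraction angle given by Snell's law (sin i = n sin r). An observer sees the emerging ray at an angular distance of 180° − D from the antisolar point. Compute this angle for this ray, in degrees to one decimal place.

40.0°

sin r = sin 48.8° / 1.332 = 0.7524/1.332 = 0.5649; r = 34.39°.
D = 2·48.8° − 4·34.39° + 180° = 97.60° − 137.57° + 180° = 140.03°.
Angle from antisolar point = 180° − D = 39.97°.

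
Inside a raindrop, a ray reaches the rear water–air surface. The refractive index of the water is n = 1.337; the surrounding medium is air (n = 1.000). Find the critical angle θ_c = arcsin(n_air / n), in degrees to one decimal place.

48.4°

sin θ_c = n_air / n = 1.000 / 1.337 = 0.7479.
θ_c = arcsin(0.7479) = 48.41°.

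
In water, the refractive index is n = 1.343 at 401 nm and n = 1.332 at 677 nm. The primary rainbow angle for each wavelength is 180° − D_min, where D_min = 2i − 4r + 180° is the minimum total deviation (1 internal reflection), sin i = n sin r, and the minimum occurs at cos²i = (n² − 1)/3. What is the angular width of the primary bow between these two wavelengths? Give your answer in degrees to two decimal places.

At 401 nm (n = 1.343): cos²i = 0.26788 → i = 58.830°, r = 39.577°, D_min = 139.354°, rainbow angle = 40.646°.
At 677 nm (n = 1.332): cos²i = 0.25807 → i = 59.469°, r = 40.290°, D_min = 137.776°, rainbow angle = 42.224°.
Angular width = |40.646° − 42.224°| = 1.578°.

1.58°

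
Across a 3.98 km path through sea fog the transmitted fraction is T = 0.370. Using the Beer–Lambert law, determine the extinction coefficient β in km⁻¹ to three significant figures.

Beer–Lambert: T = exp(−βL) ⇒ β = −ln(T)/L = −ln(0.370)/3.98 = 0.9943/3.98 = 0.2498 km⁻¹.

0.250 km⁻¹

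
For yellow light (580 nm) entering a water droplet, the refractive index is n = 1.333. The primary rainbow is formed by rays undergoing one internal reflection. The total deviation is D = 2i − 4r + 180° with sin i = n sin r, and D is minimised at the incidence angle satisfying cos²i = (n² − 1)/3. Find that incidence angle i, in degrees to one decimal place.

cos²i = (1.333² − 1)/3 = (1.77689 − 1)/3 = 0.25896.
cos i = 0.50888, so i = 59.410°.

59.4°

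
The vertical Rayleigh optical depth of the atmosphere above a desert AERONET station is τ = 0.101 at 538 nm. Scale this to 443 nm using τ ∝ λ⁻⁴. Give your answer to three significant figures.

τ(443 nm) = τ(538 nm) × (538/443)⁴ = 0.101 × (1.2144)⁴ = 0.101 × 2.1753 = 0.2197.

0.220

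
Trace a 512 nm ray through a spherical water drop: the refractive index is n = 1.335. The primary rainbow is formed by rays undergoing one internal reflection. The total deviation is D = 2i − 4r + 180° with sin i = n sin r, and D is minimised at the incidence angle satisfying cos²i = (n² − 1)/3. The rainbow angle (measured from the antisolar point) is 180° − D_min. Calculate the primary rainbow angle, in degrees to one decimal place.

41.8°

cos²i = (1.78222 − 1)/3 = 0.26074; i = arccos(0.51063) = 59.294°.
sin r = sin 59.294°/1.335 = 0.64405; r = 40.094°.
D_min = 2·59.294° − 4·40.094° + 180° = 138.212°.
Rainbow angle = 180° − D_min = 41.788°.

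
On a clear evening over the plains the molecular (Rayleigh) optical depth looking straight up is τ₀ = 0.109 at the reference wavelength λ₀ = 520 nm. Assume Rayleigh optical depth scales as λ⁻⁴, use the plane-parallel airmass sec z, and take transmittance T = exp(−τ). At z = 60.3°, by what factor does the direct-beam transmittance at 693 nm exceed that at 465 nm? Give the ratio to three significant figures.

1.32

Airmass: sec 60.3° = 2.0183.
τ(693 nm) = 0.109 × (520/693)⁴ × 2.0183 = 0.109 × 0.3170 × 2.0183 = 0.0697.
τ(465 nm) = 0.109 × (520/465)⁴ × 2.0183 = 0.109 × 1.5639 × 2.0183 = 0.3440.
T(693)/T(465) = exp(τ_B − τ_A) = exp(0.2743) = 1.3156.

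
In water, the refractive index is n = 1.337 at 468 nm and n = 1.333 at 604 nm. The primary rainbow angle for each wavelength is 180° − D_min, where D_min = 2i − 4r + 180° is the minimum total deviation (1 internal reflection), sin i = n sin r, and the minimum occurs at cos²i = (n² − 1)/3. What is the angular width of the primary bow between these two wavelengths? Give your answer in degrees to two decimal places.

At 468 nm (n = 1.337): cos²i = 0.26252 → i = 59.178°, r = 39.964°, D_min = 138.500°, rainbow angle = 41.500°.
At 604 nm (n = 1.333): cos²i = 0.25896 → i = 59.410°, r = 40.225°, D_min = 137.922°, rainbow angle = 42.078°.
Angular width = |41.500° − 42.078°| = 0.578°.

0.58°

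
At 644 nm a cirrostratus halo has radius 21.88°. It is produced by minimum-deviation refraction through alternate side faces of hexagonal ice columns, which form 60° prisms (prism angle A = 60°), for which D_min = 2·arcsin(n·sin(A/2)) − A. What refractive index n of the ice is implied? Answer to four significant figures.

1.311

Rearranging: n = sin((D_min + A)/2) / sin(A/2).
(D_min + A)/2 = (21.88° + 60°)/2 = 40.940°.
n = sin 40.940° / sin 30° = 0.6553 / 0.5000 = 1.3105.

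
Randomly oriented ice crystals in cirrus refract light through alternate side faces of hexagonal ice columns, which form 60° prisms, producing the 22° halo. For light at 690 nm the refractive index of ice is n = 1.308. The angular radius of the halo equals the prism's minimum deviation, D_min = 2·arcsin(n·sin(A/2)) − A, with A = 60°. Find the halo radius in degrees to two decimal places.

21.69°

n·sin(A/2) = 1.308 × sin 30° = 1.308 × 0.5000 = 0.6540.
D_min = 2·arcsin(0.6540) − 60° = 2 × 40.844° − 60° = 21.688°.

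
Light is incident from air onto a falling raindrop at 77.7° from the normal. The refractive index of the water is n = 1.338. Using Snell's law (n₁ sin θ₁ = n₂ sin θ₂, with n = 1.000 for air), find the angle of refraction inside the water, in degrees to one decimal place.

Snell: sin θ_r = sin θ_i / n = sin 77.7° / 1.338 = 0.9770 / 1.338 = 0.7302.
θ_r = arcsin(0.7302) = 46.91°.

46.9°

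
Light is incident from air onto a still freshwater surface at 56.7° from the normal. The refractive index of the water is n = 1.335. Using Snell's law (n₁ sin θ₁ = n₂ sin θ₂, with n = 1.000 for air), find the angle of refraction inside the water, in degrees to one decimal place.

Snell: sin θ_r = sin θ_i / n = sin 56.7° / 1.335 = 0.8358 / 1.335 = 0.6261.
θ_r = arcsin(0.6261) = 38.76°.

38.8°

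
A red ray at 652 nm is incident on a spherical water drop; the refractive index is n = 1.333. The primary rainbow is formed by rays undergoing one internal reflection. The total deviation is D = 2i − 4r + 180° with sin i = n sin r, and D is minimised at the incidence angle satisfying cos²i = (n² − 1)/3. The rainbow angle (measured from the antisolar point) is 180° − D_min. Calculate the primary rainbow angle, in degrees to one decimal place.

42.1°

cos²i = (1.77689 − 1)/3 = 0.25896; i = arccos(0.50888) = 59.410°.
sin r = sin 59.410°/1.333 = 0.64579; r = 40.225°.
D_min = 2·59.410° − 4·40.225° + 180° = 137.922°.
Rainbow angle = 180° − D_min = 42.078°.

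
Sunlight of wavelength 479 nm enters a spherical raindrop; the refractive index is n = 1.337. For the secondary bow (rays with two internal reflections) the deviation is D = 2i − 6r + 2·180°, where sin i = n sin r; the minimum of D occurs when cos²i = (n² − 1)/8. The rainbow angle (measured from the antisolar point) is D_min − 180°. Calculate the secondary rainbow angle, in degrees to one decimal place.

cos²i = (1.78757 − 1)/8 = 0.09845; i = arccos(0.31376) = 71.714°.
sin r = sin 71.714°/1.337 = 0.71017; r = 45.249°.
D_min = 2·71.714° − 6·45.249° + 360° = 231.934°.
Rainbow angle = D_min − 180° = 51.934°.

51.9°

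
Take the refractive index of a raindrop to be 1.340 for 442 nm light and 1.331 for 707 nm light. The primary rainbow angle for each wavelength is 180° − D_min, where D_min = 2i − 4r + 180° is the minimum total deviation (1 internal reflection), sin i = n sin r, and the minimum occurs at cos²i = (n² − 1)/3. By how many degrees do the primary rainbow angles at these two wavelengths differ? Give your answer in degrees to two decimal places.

1.30°

At 442 nm (n = 1.340): cos²i = 0.26520 → i = 59.004°, r = 39.770°, D_min = 138.929°, rainbow angle = 41.071°.
At 707 nm (n = 1.331): cos²i = 0.25719 → i = 59.527°, r = 40.356°, D_min = 137.630°, rainbow angle = 42.370°.
Angular width = |41.071° − 42.370°| = 1.299°.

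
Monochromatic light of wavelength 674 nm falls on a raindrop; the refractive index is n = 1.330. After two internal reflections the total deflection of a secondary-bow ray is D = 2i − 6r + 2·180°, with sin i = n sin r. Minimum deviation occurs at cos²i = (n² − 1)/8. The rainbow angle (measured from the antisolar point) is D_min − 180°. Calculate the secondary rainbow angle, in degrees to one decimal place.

50.1°

cos²i = (1.76890 − 1)/8 = 0.09611; i = arccos(0.31002) = 71.940°.
sin r = sin 71.940°/1.330 = 0.71483; r = 45.630°.
D_min = 2·71.940° − 6·45.630° + 360° = 230.101°.
Rainbow angle = D_min − 180° = 50.101°.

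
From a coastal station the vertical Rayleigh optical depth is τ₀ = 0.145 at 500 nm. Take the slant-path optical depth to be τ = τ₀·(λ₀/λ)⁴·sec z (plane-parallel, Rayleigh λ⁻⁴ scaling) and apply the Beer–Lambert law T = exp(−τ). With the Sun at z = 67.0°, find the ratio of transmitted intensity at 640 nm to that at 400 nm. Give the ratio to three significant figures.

Airmass: sec 67.0° = 2.5593.
τ(640 nm) = 0.145 × (500/640)⁴ × 2.5593 = 0.145 × 0.3725 × 2.5593 = 0.1382.
τ(400 nm) = 0.145 × (500/400)⁴ × 2.5593 = 0.145 × 2.4414 × 2.5593 = 0.9060.
T(640)/T(400) = exp(τ_B − τ_A) = exp(0.7678) = 2.1549.

2.15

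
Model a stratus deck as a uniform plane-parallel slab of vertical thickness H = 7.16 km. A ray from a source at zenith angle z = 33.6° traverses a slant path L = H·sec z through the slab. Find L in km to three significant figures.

sec z = 1/cos 33.6° = 1.2006.
L = 7.16 × 1.2006 = 8.596 km.

8.60 km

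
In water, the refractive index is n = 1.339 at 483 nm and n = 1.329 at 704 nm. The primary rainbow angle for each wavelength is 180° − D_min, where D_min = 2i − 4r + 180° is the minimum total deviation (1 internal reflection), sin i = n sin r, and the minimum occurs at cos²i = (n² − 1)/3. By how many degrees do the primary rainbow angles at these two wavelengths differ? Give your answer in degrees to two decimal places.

1.45°

At 483 nm (n = 1.339): cos²i = 0.26431 → i = 59.062°, r = 39.834°, D_min = 138.786°, rainbow angle = 41.214°.
At 704 nm (n = 1.329): cos²i = 0.25541 → i = 59.643°, r = 40.487°, D_min = 137.337°, rainbow angle = 42.663°.
Angular width = |41.214° − 42.663°| = 1.450°.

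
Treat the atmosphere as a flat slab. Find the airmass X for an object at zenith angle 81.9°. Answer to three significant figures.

7.10

X = sec z = 1/cos 81.9° = 1/0.1409 = 7.0972.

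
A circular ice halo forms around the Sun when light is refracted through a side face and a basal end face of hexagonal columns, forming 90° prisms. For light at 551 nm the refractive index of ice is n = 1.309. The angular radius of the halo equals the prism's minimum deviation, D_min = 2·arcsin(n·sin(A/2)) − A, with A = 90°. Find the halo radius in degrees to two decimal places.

45.52°

n·sin(A/2) = 1.309 × sin 45° = 1.309 × 0.7071 = 0.9256.
D_min = 2·arcsin(0.9256) − 90° = 2 × 67.759° − 90° = 45.519°.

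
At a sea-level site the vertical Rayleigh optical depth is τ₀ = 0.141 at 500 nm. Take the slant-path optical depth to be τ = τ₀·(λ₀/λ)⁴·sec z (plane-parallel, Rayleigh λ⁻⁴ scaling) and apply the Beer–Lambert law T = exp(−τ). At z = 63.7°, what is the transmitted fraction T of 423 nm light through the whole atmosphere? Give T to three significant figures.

0.537

sec 63.7° = 2.2570.
τ = 0.141 × (500/423)⁴ × 2.2570 = 0.141 × 1.9522 × 2.2570 = 0.6212.
T = exp(−0.6212) = 0.5373.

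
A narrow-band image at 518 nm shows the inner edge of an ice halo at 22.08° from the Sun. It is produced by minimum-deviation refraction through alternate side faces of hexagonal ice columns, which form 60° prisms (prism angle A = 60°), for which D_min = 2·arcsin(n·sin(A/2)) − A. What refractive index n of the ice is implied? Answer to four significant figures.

1.313

Rearranging: n = sin((D_min + A)/2) / sin(A/2).
(D_min + A)/2 = (22.08° + 60°)/2 = 41.040°.
n = sin 41.040° / sin 30° = 0.6566 / 0.5000 = 1.3132.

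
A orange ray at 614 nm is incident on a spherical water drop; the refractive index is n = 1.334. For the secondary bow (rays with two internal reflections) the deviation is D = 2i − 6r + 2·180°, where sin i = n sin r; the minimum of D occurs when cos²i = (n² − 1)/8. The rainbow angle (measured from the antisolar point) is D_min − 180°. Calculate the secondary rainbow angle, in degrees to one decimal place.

51.2°

cos²i = (1.77956 − 1)/8 = 0.09744; i = arccos(0.31216) = 71.810°.
sin r = sin 71.810°/1.334 = 0.71217; r = 45.411°.
D_min = 2·71.810° − 6·45.411° + 360° = 231.153°.
Rainbow angle = D_min − 180° = 51.153°.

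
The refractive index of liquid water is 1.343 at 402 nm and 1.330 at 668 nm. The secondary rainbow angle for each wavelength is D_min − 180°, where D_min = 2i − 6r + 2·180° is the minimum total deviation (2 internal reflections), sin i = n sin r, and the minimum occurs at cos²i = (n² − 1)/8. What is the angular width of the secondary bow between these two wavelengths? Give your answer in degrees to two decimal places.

3.38°

At 402 nm (n = 1.343): cos²i = 0.10046 → i = 71.522°, r = 44.928°, D_min = 233.478°, rainbow angle = 53.478°.
At 668 nm (n = 1.330): cos²i = 0.09611 → i = 71.940°, r = 45.630°, D_min = 230.101°, rainbow angle = 50.101°.
Angular width = |53.478° − 50.101°| = 3.377°.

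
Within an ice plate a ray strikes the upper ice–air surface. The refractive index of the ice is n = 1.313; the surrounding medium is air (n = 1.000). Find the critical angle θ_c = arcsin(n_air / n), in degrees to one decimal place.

49.6°

sin θ_c = n_air / n = 1.000 / 1.313 = 0.7616.
θ_c = arcsin(0.7616) = 49.61°.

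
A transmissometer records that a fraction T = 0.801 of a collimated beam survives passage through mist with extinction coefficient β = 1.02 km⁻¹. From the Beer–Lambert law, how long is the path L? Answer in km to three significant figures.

Beer–Lambert: T = exp(−βL) ⇒ L = −ln(T)/β = −ln(0.801)/1.02 = 0.2219/1.02 = 0.2175 km.

0.218 km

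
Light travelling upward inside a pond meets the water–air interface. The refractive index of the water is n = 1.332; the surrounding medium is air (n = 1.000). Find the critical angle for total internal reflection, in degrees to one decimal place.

sin θ_c = n_air / n = 1.000 / 1.332 = 0.7508.
θ_c = arcsin(0.7508) = 48.66°.

48.7°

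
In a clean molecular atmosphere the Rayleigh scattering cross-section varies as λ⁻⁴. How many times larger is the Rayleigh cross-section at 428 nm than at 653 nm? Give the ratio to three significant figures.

Rayleigh scattering ∝ λ⁻⁴, so the ratio of coefficients is the inverse fourth power of the wavelength ratio.
σ(428)/σ(653) = (653/428)⁴ = (1.5257)⁴ = 5.418.

5.42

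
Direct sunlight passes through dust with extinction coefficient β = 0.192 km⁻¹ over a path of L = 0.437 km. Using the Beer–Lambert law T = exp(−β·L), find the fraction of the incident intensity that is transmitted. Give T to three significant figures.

τ = β·L = 0.192 × 0.437 = 0.0839.
T = exp(−0.0839) = 0.9195.

0.920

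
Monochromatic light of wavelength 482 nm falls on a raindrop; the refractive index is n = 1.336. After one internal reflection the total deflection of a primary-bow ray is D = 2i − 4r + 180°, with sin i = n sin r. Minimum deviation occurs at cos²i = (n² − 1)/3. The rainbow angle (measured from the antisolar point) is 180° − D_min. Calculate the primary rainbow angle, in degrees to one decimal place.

cos²i = (1.78490 − 1)/3 = 0.26163; i = arccos(0.51150) = 59.236°.
sin r = sin 59.236°/1.336 = 0.64318; r = 40.029°.
D_min = 2·59.236° − 4·40.029° + 180° = 138.356°.
Rainbow angle = 180° − D_min = 41.644°.

41.6°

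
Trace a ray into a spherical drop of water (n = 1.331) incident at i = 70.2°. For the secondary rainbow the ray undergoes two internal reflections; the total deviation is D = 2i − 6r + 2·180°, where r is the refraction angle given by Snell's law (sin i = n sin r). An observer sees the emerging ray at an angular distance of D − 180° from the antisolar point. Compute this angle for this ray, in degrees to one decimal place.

sin r = sin 70.2° / 1.331 = 0.9409/1.331 = 0.7069; r = 44.98°.
D = 2·70.2° − 6·44.98° + 2·180° = 140.40° − 269.90° + 360° = 230.50°.
Angle from antisolar point = D − 180° = 50.50°.

50.5°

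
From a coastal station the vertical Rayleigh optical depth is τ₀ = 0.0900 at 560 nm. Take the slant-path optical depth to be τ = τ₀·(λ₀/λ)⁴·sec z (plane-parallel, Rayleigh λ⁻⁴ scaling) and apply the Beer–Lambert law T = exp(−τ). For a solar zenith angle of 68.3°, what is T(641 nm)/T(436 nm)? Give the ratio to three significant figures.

1.68

Airmass: sec 68.3° = 2.7046.
τ(641 nm) = 0.0900 × (560/641)⁴ × 2.7046 = 0.0900 × 0.5825 × 2.7046 = 0.1418.
τ(436 nm) = 0.0900 × (560/436)⁴ × 2.7046 = 0.0900 × 2.7215 × 2.7046 = 0.6624.
T(641)/T(436) = exp(τ_B − τ_A) = exp(0.5206) = 1.6831.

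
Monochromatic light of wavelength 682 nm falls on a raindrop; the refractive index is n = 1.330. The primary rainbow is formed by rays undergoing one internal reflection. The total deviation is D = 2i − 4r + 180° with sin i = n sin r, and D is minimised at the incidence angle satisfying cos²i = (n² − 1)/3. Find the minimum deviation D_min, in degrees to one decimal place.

cos²i = (1.76890 − 1)/3 = 0.25630; i = arccos(0.50626) = 59.585°.
sin r = sin 59.585°/1.330 = 0.64841; r = 40.422°.
D_min = 2·59.585° − 4·40.422° + 180° = 137.484°.

137.5°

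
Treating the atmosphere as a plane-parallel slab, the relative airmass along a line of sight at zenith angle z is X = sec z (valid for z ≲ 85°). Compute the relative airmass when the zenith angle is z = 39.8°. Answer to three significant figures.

1.30

X = sec z = 1/cos 39.8° = 1/0.7683 = 1.3016.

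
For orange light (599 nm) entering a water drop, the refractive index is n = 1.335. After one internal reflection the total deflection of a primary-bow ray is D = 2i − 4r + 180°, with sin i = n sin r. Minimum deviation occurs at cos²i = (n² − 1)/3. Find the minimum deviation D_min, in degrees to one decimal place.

cos²i = (1.78222 − 1)/3 = 0.26074; i = arccos(0.51063) = 59.294°.
sin r = sin 59.294°/1.335 = 0.64405; r = 40.094°.
D_min = 2·59.294° − 4·40.094° + 180° = 138.212°.

138.2°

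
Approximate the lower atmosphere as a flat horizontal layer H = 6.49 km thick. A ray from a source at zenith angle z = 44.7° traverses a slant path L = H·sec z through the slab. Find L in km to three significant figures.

sec z = 1/cos 44.7° = 1.4069.
L = 6.49 × 1.4069 = 9.131 km.

9.13 km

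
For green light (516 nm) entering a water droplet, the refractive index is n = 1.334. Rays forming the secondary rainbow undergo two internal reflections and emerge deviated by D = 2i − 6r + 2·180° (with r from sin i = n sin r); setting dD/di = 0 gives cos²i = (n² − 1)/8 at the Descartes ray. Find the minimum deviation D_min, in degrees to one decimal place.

231.2°

cos²i = (1.77956 − 1)/8 = 0.09744; i = arccos(0.31216) = 71.810°.
sin r = sin 71.810°/1.334 = 0.71217; r = 45.411°.
D_min = 2·71.810° − 6·45.411° + 360° = 231.153°.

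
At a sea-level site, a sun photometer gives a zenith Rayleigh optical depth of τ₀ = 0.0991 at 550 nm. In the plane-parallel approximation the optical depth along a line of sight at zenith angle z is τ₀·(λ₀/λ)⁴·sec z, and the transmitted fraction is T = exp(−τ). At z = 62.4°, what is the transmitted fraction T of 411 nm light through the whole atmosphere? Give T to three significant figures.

sec 62.4° = 2.1584.
τ = 0.0991 × (550/411)⁴ × 2.1584 = 0.0991 × 3.2069 × 2.1584 = 0.6860.
T = exp(−0.6860) = 0.5036.

0.504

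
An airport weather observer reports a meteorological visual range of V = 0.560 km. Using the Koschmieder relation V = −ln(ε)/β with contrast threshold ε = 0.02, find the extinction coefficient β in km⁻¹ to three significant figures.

β = −ln(0.02) / V = 3.912 / 0.560 = 6.9858 km⁻¹.

6.99 km⁻¹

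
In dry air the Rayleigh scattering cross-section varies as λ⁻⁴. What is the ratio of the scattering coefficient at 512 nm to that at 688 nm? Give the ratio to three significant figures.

3.26

Rayleigh scattering ∝ λ⁻⁴, so the ratio of coefficients is the inverse fourth power of the wavelength ratio.
σ(512)/σ(688) = (688/512)⁴ = (1.3438)⁴ = 3.26.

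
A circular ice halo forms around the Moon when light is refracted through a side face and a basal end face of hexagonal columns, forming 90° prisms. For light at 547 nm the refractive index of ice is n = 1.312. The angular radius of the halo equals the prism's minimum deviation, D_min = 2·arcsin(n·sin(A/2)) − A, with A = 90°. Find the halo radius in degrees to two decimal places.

n·sin(A/2) = 1.312 × sin 45° = 1.312 × 0.7071 = 0.9277.
D_min = 2·arcsin(0.9277) − 90° = 2 × 68.083° − 90° = 46.166°.

46.17°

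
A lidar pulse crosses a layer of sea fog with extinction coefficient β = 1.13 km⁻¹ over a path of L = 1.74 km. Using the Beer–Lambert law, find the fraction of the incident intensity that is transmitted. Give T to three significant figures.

0.140

τ = β·L = 1.13 × 1.74 = 1.9662.
T = exp(−1.9662) = 0.1400.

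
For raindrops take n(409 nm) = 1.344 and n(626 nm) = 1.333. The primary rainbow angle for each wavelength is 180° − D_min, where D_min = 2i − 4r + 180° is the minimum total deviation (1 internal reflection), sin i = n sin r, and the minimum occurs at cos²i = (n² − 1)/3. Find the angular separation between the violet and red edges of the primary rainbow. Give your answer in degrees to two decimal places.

At 409 nm (n = 1.344): cos²i = 0.26878 → i = 58.772°, r = 39.512°, D_min = 139.495°, rainbow angle = 40.505°.
At 626 nm (n = 1.333): cos²i = 0.25896 → i = 59.410°, r = 40.225°, D_min = 137.922°, rainbow angle = 42.078°.
Angular width = |40.505° − 42.078°| = 1.573°.

1.57°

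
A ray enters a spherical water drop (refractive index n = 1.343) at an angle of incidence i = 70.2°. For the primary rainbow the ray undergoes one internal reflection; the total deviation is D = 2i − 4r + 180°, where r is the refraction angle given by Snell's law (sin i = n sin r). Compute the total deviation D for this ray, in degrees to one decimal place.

sin r = sin 70.2° / 1.343 = 0.9409/1.343 = 0.7006; r = 44.47°.
D = 2·70.2° − 4·44.47° + 180° = 140.40° − 177.89° + 180° = 142.51°.

142.5°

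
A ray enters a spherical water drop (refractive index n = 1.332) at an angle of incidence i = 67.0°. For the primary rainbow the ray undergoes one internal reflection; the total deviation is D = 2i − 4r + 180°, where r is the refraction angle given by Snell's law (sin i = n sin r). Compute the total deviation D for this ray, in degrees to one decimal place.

sin r = sin 67.0° / 1.332 = 0.9205/1.332 = 0.6911; r = 43.71°.
D = 2·67.0° − 4·43.71° + 180° = 134.00° − 174.86° + 180° = 139.14°.

139.1°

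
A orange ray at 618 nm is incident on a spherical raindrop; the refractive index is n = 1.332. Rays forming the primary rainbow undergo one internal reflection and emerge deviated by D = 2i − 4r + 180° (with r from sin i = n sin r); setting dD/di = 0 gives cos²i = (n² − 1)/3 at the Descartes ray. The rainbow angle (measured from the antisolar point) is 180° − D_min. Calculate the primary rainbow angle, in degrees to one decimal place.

42.2°

cos²i = (1.77422 − 1)/3 = 0.25807; i = arccos(0.50801) = 59.469°.
sin r = sin 59.469°/1.332 = 0.64666; r = 40.290°.
D_min = 2·59.469° − 4·40.290° + 180° = 137.776°.
Rainbow angle = 180° − D_min = 42.224°.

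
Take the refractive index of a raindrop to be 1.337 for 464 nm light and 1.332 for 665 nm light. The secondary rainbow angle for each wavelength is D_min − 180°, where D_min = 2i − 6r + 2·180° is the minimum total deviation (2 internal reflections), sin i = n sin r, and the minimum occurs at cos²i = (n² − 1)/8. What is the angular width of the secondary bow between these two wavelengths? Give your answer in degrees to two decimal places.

1.31°

At 464 nm (n = 1.337): cos²i = 0.09845 → i = 71.714°, r = 45.249°, D_min = 231.934°, rainbow angle = 51.934°.
At 665 nm (n = 1.332): cos²i = 0.09678 → i = 71.875°, r = 45.520°, D_min = 230.628°, rainbow angle = 50.628°.
Angular width = |51.934° − 50.628°| = 1.305°.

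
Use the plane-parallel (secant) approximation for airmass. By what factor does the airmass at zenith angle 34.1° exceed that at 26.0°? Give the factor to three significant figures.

1.09

X(34.1°)/X(26.0°) = sec 34.1° / sec 26.0° = cos 26.0° / cos 34.1° = 0.8988/0.8281 = 1.0854.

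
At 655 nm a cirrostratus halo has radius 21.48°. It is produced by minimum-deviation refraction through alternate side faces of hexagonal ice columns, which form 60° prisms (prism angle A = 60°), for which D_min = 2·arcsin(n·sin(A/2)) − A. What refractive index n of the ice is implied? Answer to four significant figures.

Rearranging: n = sin((D_min + A)/2) / sin(A/2).
(D_min + A)/2 = (21.48° + 60°)/2 = 40.740°.
n = sin 40.740° / sin 30° = 0.6526 / 0.5000 = 1.3053.

1.305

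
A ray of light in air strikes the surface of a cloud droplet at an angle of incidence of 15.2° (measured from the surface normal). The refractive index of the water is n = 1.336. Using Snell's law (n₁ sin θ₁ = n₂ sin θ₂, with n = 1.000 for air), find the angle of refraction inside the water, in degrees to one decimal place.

Snell: sin θ_r = sin θ_i / n = sin 15.2° / 1.336 = 0.2622 / 1.336 = 0.1962.
θ_r = arcsin(0.1962) = 11.32°.

11.3°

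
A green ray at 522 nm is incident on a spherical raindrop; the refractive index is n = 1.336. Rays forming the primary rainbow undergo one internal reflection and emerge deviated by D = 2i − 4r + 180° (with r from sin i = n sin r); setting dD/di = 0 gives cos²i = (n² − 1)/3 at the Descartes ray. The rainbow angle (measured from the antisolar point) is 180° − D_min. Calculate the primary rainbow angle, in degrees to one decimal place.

41.6°

cos²i = (1.78490 − 1)/3 = 0.26163; i = arccos(0.51150) = 59.236°.
sin r = sin 59.236°/1.336 = 0.64318; r = 40.029°.
D_min = 2·59.236° − 4·40.029° + 180° = 138.356°.
Rainbow angle = 180° − D_min = 41.644°.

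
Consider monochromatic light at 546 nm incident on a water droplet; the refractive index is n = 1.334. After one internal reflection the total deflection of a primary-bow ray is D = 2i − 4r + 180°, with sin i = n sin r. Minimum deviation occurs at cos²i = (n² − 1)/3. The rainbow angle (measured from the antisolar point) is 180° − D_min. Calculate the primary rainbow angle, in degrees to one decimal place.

cos²i = (1.77956 − 1)/3 = 0.25985; i = arccos(0.50976) = 59.352°.
sin r = sin 59.352°/1.334 = 0.64492; r = 40.159°.
D_min = 2·59.352° − 4·40.159° + 180° = 138.067°.
Rainbow angle = 180° − D_min = 41.933°.

41.9°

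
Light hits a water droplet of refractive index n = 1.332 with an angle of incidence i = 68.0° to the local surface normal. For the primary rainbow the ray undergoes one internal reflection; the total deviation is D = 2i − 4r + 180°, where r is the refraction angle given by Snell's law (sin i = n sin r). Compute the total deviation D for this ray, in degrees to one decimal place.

sin r = sin 68.0° / 1.332 = 0.9272/1.332 = 0.6961; r = 44.11°.
D = 2·68.0° − 4·44.11° + 180° = 136.00° − 176.45° + 180° = 139.55°.

139.5°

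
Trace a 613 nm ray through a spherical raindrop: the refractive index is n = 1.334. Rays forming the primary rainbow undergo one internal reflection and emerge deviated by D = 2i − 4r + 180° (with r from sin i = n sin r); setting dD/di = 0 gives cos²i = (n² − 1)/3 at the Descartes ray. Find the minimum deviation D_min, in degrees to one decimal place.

138.1°

cos²i = (1.77956 − 1)/3 = 0.25985; i = arccos(0.50976) = 59.352°.
sin r = sin 59.352°/1.334 = 0.64492; r = 40.159°.
D_min = 2·59.352° − 4·40.159° + 180° = 138.067°.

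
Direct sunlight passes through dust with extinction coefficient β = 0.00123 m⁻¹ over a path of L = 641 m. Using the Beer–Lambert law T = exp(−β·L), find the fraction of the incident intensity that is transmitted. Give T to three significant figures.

0.455

τ = β·L = 0.00123 × 641 = 0.7884.
T = exp(−0.7884) = 0.4546.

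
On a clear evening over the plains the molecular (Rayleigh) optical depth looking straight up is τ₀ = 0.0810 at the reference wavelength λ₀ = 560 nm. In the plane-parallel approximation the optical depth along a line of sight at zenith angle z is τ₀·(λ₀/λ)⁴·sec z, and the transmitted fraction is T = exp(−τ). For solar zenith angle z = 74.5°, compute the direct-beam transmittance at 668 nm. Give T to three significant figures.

0.861

sec 74.5° = 3.7420.
τ = 0.0810 × (560/668)⁴ × 3.7420 = 0.0810 × 0.4939 × 3.7420 = 0.1497.
T = exp(−0.1497) = 0.8610.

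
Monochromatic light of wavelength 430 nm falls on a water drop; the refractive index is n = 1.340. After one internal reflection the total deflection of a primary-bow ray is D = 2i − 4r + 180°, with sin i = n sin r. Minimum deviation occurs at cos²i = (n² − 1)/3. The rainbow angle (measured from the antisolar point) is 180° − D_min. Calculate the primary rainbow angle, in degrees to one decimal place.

41.1°

cos²i = (1.79560 − 1)/3 = 0.26520; i = arccos(0.51498) = 59.004°.
sin r = sin 59.004°/1.340 = 0.63971; r = 39.770°.
D_min = 2·59.004° − 4·39.770° + 180° = 138.929°.
Rainbow angle = 180° − D_min = 41.071°.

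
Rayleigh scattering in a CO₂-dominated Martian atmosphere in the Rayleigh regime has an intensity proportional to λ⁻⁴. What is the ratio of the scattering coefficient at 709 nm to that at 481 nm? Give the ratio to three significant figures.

0.212

Rayleigh scattering ∝ λ⁻⁴, so the ratio of coefficients is the inverse fourth power of the wavelength ratio.
σ(709)/σ(481) = (481/709)⁴ = (0.6784)⁴ = 0.2118.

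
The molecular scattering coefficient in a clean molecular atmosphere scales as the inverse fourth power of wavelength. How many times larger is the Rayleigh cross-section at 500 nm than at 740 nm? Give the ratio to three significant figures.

4.80

Rayleigh scattering ∝ λ⁻⁴, so the ratio of coefficients is the inverse fourth power of the wavelength ratio.
σ(500)/σ(740) = (740/500)⁴ = (1.4800)⁴ = 4.798.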